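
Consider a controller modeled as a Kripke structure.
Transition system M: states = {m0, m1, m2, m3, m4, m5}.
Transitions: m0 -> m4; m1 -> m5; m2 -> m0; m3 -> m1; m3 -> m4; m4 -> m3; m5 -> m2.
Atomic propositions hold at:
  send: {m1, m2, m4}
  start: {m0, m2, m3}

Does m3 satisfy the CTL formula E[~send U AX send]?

Sat(~send) = {m0, m3, m5}
Sat(AX send) = {s : every successor in {m1, m2, m4}} = {m0, m3, m5}
E[~send U AX send]: least fixpoint, start Z0 = Sat(AX send) = {m0, m3, m5}, add states in Sat(~send) with some successor in Z. Already a fixed point.
Sat(E[~send U AX send]) = {m0, m3, m5}
m3 ∈ Sat(E[~send U AX send]) = {m0, m3, m5}, so the formula holds at m3.

Yes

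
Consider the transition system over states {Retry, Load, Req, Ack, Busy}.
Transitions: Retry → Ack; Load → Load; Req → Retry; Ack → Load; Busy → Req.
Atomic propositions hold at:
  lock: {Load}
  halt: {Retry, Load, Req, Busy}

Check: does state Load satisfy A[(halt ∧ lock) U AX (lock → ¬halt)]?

Sat(halt ∧ lock) = {Load}
Sat(¬halt) = {Ack}
Sat(lock → ¬halt) = {Retry, Req, Ack, Busy}
Sat(AX (lock → ¬halt)) = {s : every successor in {Retry, Req, Ack, Busy}} = {Retry, Req, Busy}
A[(halt ∧ lock) U AX (lock → ¬halt)]: least fixpoint, start Z0 = Sat(AX (lock → ¬halt)) = {Retry, Req, Busy}, add states in Sat(halt ∧ lock) with every successor in Z. Already a fixed point.
Sat(A[(halt ∧ lock) U AX (lock → ¬halt)]) = {Retry, Req, Busy}
Load ∉ Sat(A[(halt ∧ lock) U AX (lock → ¬halt)]) = {Retry, Req, Busy}, so the formula does not hold at Load.

No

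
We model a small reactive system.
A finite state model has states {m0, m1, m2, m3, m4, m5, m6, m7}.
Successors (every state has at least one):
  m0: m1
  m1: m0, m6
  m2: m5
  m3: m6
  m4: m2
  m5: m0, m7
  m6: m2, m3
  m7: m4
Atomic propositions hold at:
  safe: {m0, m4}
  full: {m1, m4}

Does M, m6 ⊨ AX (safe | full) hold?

No

Sat(safe | full) = {m0, m1, m4}
Sat(AX (safe | full)) = {s : every successor in {m0, m1, m4}} = {m0, m7}
m6 ∉ Sat(AX (safe | full)) = {m0, m7}, so the formula does not hold at m6.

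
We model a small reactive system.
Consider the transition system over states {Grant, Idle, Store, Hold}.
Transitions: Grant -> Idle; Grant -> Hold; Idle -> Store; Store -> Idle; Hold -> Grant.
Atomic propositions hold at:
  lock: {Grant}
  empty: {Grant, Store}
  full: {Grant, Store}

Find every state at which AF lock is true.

AF lock: least fixpoint, start Z0 = {Grant}, add states with every successor in Z. Z1 = {Grant, Hold}; fixed.
Sat(AF lock) = {Grant, Hold}

{Grant, Hold}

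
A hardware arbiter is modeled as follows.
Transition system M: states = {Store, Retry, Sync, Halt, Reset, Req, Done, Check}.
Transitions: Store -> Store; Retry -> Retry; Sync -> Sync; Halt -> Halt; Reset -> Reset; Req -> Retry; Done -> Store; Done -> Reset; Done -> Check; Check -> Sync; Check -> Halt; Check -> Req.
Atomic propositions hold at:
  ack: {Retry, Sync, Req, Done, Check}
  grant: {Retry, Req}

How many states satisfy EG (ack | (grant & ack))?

5

Sat(grant & ack) = {Retry, Req}
Sat(ack | (grant & ack)) = {Retry, Sync, Req, Done, Check}
EG (ack | (grant & ack)): greatest fixpoint, start Z0 = {Retry, Sync, Req, Done, Check}, keep only states in Sat with some successor in Z. Already a fixed point.
Sat(EG (ack | (grant & ack))) = {Retry, Sync, Req, Done, Check}
|Sat(EG (ack | (grant & ack)))| = |{Retry, Sync, Req, Done, Check}| = 5.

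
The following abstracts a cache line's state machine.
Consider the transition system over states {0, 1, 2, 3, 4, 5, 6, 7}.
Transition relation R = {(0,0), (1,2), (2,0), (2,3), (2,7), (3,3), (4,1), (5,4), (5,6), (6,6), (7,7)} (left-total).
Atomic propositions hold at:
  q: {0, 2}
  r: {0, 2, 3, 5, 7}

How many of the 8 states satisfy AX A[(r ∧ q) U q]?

2

Sat(r ∧ q) = {0, 2}
A[(r ∧ q) U q]: least fixpoint, start Z0 = Sat(q) = {0, 2}, add states in Sat(r ∧ q) with every successor in Z. Already a fixed point.
Sat(A[(r ∧ q) U q]) = {0, 2}
Sat(AX A[(r ∧ q) U q]) = {s : every successor in {0, 2}} = {0, 1}
|Sat(AX A[(r ∧ q) U q])| = |{0, 1}| = 2.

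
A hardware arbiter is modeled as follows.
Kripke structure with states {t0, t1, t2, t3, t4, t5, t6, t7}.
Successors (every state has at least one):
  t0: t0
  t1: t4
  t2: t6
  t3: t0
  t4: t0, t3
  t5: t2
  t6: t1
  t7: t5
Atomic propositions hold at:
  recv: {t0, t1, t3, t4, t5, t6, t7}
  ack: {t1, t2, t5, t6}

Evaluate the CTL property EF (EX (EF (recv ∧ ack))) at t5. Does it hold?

Sat(recv ∧ ack) = {t1, t5, t6}
EF (recv ∧ ack): least fixpoint, start Z0 = {t1, t5, t6}, add states with some successor in Z. Z1 = {t1, t2, t5, t6, t7}; fixed.
Sat(EF (recv ∧ ack)) = {t1, t2, t5, t6, t7}
Sat(EX (EF (recv ∧ ack))) = {s : some successor in {t1, t2, t5, t6, t7}} = {t2, t5, t6, t7}
EF (EX (EF (recv ∧ ack))): least fixpoint, start Z0 = {t2, t5, t6, t7}, add states with some successor in Z. Already a fixed point.
Sat(EF (EX (EF (recv ∧ ack)))) = {t2, t5, t6, t7}
t5 ∈ Sat(EF (EX (EF (recv ∧ ack)))) = {t2, t5, t6, t7}, so the formula holds at t5.

Yes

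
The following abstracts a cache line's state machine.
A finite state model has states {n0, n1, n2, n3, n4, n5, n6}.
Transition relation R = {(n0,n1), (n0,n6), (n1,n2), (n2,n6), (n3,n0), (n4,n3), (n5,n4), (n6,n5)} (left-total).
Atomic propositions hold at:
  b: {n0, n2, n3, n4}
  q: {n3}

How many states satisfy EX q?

1

Sat(EX q) = {s : some successor in {n3}} = {n4}
|Sat(EX q)| = |{n4}| = 1.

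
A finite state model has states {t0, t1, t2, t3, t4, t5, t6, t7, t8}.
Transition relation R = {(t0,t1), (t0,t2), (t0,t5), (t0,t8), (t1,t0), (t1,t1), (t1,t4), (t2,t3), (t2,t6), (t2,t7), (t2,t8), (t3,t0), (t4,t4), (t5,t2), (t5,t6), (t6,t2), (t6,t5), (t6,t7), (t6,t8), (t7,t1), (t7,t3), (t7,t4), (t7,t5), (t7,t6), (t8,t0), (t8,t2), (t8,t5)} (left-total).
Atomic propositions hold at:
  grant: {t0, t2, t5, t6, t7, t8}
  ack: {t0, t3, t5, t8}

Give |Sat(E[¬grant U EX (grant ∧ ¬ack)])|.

Sat(¬grant) = {t1, t3, t4}
Sat(¬ack) = {t1, t2, t4, t6, t7}
Sat(grant ∧ ¬ack) = {t2, t6, t7}
Sat(EX (grant ∧ ¬ack)) = {s : some successor in {t2, t6, t7}} = {t0, t2, t5, t6, t7, t8}
E[¬grant U EX (grant ∧ ¬ack)]: least fixpoint, start Z0 = Sat(EX (grant ∧ ¬ack)) = {t0, t2, t5, t6, t7, t8}, add states in Sat(¬grant) with some successor in Z. Z1 = {t0, t1, t2, t3, t5, t6, t7, t8}; fixed.
Sat(E[¬grant U EX (grant ∧ ¬ack)]) = {t0, t1, t2, t3, t5, t6, t7, t8}
|Sat(E[¬grant U EX (grant ∧ ¬ack)])| = |{t0, t1, t2, t3, t5, t6, t7, t8}| = 8.

8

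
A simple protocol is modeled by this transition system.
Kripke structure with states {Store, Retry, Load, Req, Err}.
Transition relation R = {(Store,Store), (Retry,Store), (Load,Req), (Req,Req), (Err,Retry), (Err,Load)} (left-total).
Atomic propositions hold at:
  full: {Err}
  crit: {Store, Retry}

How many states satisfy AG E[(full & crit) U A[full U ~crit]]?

Sat(full & crit) = ∅
Sat(~crit) = {Load, Req, Err}
A[full U ~crit]: least fixpoint, start Z0 = Sat(~crit) = {Load, Req, Err}, add states in Sat(full) with every successor in Z. Already a fixed point.
Sat(A[full U ~crit]) = {Load, Req, Err}
E[(full & crit) U A[full U ~crit]]: least fixpoint, start Z0 = Sat(A[full U ~crit]) = {Load, Req, Err}, add states in Sat(full & crit) with some successor in Z. Already a fixed point.
Sat(E[(full & crit) U A[full U ~crit]]) = {Load, Req, Err}
AG E[(full & crit) U A[full U ~crit]]: greatest fixpoint, start Z0 = {Load, Req, Err}, keep only states in Sat with every successor in Z. Z1 = {Load, Req}; fixed.
Sat(AG E[(full & crit) U A[full U ~crit]]) = {Load, Req}
|Sat(AG E[(full & crit) U A[full U ~crit]])| = |{Load, Req}| = 2.

2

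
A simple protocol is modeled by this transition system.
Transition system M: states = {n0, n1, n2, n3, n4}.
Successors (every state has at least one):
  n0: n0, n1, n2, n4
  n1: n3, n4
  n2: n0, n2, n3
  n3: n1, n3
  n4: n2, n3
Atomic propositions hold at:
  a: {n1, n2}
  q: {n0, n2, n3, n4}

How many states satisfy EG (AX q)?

3

Sat(AX q) = {s : every successor in {n0, n2, n3, n4}} = {n1, n2, n4}
EG (AX q): greatest fixpoint, start Z0 = {n1, n2, n4}, keep only states in Sat with some successor in Z. Already a fixed point.
Sat(EG (AX q)) = {n1, n2, n4}
|Sat(EG (AX q))| = |{n1, n2, n4}| = 3.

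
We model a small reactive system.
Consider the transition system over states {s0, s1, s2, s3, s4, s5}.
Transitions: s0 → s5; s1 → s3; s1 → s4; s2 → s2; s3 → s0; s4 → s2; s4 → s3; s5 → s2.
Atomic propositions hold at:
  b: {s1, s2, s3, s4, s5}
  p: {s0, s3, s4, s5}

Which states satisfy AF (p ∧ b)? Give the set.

Sat(p ∧ b) = {s3, s4, s5}
AF (p ∧ b): least fixpoint, start Z0 = {s3, s4, s5}, add states with every successor in Z. Z1 = {s0, s1, s3, s4, s5}; fixed.
Sat(AF (p ∧ b)) = {s0, s1, s3, s4, s5}

{s0, s1, s3, s4, s5}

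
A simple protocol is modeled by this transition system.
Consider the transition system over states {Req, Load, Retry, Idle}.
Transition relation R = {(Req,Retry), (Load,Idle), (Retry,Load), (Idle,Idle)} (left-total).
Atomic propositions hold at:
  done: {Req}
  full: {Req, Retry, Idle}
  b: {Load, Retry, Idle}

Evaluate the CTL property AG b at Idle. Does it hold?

AG b: greatest fixpoint, start Z0 = {Load, Retry, Idle}, keep only states in Sat with every successor in Z. Already a fixed point.
Sat(AG b) = {Load, Retry, Idle}
Idle ∈ Sat(AG b) = {Load, Retry, Idle}, so the formula holds at Idle.

Yes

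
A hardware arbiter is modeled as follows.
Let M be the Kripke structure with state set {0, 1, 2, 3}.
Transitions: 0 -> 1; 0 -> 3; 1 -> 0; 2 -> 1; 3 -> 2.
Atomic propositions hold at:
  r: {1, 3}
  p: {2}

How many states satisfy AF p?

2

AF p: least fixpoint, start Z0 = {2}, add states with every successor in Z. Z1 = {2, 3}; fixed.
Sat(AF p) = {2, 3}
|Sat(AF p)| = |{2, 3}| = 2.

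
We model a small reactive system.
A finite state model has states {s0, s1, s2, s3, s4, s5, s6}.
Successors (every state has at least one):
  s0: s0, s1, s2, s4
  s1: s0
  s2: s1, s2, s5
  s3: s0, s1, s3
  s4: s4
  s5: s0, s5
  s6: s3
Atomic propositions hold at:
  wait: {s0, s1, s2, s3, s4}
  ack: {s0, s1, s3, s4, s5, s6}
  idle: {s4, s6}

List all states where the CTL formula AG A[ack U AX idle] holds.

Sat(AX idle) = {s : every successor in {s4, s6}} = {s4}
A[ack U AX idle]: least fixpoint, start Z0 = Sat(AX idle) = {s4}, add states in Sat(ack) with every successor in Z. Already a fixed point.
Sat(A[ack U AX idle]) = {s4}
AG A[ack U AX idle]: greatest fixpoint, start Z0 = {s4}, keep only states in Sat with every successor in Z. Already a fixed point.
Sat(AG A[ack U AX idle]) = {s4}

{s4}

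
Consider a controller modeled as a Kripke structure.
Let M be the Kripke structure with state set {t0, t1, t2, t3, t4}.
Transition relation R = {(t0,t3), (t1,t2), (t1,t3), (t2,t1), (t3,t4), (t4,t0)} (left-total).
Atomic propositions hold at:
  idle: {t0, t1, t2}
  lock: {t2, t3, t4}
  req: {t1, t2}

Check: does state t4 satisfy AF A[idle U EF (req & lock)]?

No

Sat(req & lock) = {t2}
EF (req & lock): least fixpoint, start Z0 = {t2}, add states with some successor in Z. Z1 = {t1, t2}; fixed.
Sat(EF (req & lock)) = {t1, t2}
A[idle U EF (req & lock)]: least fixpoint, start Z0 = Sat(EF (req & lock)) = {t1, t2}, add states in Sat(idle) with every successor in Z. Already a fixed point.
Sat(A[idle U EF (req & lock)]) = {t1, t2}
AF A[idle U EF (req & lock)]: least fixpoint, start Z0 = {t1, t2}, add states with every successor in Z. Already a fixed point.
Sat(AF A[idle U EF (req & lock)]) = {t1, t2}
t4 ∉ Sat(AF A[idle U EF (req & lock)]) = {t1, t2}, so the formula does not hold at t4.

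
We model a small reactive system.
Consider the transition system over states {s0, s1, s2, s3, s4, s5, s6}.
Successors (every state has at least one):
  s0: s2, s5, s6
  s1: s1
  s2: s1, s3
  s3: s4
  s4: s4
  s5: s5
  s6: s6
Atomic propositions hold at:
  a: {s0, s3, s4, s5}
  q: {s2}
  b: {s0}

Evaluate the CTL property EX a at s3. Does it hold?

Yes

Sat(EX a) = {s : some successor in {s0, s3, s4, s5}} = {s0, s2, s3, s4, s5}
s3 ∈ Sat(EX a) = {s0, s2, s3, s4, s5}, so the formula holds at s3.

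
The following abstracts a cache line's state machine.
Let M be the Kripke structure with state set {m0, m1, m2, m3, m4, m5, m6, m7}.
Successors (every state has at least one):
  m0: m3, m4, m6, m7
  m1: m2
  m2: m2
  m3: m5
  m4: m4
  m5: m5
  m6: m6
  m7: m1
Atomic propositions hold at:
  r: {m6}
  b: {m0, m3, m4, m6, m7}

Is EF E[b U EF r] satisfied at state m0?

EF r: least fixpoint, start Z0 = {m6}, add states with some successor in Z. Z1 = {m0, m6}; fixed.
Sat(EF r) = {m0, m6}
E[b U EF r]: least fixpoint, start Z0 = Sat(EF r) = {m0, m6}, add states in Sat(b) with some successor in Z. Already a fixed point.
Sat(E[b U EF r]) = {m0, m6}
EF E[b U EF r]: least fixpoint, start Z0 = {m0, m6}, add states with some successor in Z. Already a fixed point.
Sat(EF E[b U EF r]) = {m0, m6}
m0 ∈ Sat(EF E[b U EF r]) = {m0, m6}, so the formula holds at m0.

Yes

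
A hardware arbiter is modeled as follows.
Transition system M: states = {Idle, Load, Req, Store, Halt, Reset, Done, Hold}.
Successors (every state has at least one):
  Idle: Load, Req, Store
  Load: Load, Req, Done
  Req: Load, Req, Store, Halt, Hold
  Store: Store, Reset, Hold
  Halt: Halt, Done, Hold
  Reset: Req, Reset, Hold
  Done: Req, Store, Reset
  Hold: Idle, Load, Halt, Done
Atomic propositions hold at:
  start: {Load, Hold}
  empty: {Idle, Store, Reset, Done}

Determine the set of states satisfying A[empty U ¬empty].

Sat(¬empty) = {Load, Req, Halt, Hold}
A[empty U ¬empty]: least fixpoint, start Z0 = Sat(¬empty) = {Load, Req, Halt, Hold}, add states in Sat(empty) with every successor in Z. Already a fixed point.
Sat(A[empty U ¬empty]) = {Load, Req, Halt, Hold}

{Load, Req, Halt, Hold}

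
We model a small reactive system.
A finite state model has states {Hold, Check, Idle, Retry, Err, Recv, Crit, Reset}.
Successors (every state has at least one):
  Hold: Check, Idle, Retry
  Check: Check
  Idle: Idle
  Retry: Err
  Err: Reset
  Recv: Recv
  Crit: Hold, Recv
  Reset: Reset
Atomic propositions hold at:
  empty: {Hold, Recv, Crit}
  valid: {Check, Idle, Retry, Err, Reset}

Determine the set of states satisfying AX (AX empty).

{Recv}

Sat(AX empty) = {s : every successor in {Hold, Recv, Crit}} = {Recv, Crit}
Sat(AX (AX empty)) = {s : every successor in {Recv, Crit}} = {Recv}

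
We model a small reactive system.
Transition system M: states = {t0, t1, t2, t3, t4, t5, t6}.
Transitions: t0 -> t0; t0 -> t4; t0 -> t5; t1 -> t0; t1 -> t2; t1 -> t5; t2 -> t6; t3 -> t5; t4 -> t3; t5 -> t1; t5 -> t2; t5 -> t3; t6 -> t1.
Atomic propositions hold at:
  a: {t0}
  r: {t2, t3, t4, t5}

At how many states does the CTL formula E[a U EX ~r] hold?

5

Sat(~r) = {t0, t1, t6}
Sat(EX ~r) = {s : some successor in {t0, t1, t6}} = {t0, t1, t2, t5, t6}
E[a U EX ~r]: least fixpoint, start Z0 = Sat(EX ~r) = {t0, t1, t2, t5, t6}, add states in Sat(a) with some successor in Z. Already a fixed point.
Sat(E[a U EX ~r]) = {t0, t1, t2, t5, t6}
|Sat(E[a U EX ~r])| = |{t0, t1, t2, t5, t6}| = 5.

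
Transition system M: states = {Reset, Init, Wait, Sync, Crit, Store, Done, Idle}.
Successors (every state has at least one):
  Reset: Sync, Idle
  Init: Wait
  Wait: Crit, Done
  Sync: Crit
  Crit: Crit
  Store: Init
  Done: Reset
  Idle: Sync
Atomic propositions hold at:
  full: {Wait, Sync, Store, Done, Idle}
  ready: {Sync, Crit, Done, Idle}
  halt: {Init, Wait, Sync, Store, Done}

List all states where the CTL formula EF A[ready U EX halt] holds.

{Reset, Init, Wait, Store, Done, Idle}

Sat(EX halt) = {s : some successor in {Init, Wait, Sync, Store, Done}} = {Reset, Init, Wait, Store, Idle}
A[ready U EX halt]: least fixpoint, start Z0 = Sat(EX halt) = {Reset, Init, Wait, Store, Idle}, add states in Sat(ready) with every successor in Z. Z1 = {Reset, Init, Wait, Store, Done, Idle}; fixed.
Sat(A[ready U EX halt]) = {Reset, Init, Wait, Store, Done, Idle}
EF A[ready U EX halt]: least fixpoint, start Z0 = {Reset, Init, Wait, Store, Done, Idle}, add states with some successor in Z. Already a fixed point.
Sat(EF A[ready U EX halt]) = {Reset, Init, Wait, Store, Done, Idle}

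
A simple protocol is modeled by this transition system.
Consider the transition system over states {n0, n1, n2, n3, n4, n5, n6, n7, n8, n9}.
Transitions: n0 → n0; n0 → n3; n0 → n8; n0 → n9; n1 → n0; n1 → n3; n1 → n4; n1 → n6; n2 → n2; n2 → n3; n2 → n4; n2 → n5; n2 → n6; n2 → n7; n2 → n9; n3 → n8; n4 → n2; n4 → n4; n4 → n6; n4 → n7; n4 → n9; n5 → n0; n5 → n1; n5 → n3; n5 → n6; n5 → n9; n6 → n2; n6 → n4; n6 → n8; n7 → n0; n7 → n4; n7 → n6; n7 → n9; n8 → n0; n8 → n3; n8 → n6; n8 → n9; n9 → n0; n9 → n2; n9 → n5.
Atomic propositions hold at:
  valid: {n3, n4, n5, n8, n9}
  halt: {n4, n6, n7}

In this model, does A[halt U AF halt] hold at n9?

No

AF halt: least fixpoint, start Z0 = {n4, n6, n7}, add states with every successor in Z. Already a fixed point.
Sat(AF halt) = {n4, n6, n7}
A[halt U AF halt]: least fixpoint, start Z0 = Sat(AF halt) = {n4, n6, n7}, add states in Sat(halt) with every successor in Z. Already a fixed point.
Sat(A[halt U AF halt]) = {n4, n6, n7}
n9 ∉ Sat(A[halt U AF halt]) = {n4, n6, n7}, so the formula does not hold at n9.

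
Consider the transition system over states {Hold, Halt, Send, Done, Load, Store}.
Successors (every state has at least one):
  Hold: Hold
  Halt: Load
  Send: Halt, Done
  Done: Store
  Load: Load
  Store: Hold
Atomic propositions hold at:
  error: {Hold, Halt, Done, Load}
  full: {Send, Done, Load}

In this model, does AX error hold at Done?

No

Sat(AX error) = {s : every successor in {Hold, Halt, Done, Load}} = {Hold, Halt, Send, Load, Store}
Done ∉ Sat(AX error) = {Hold, Halt, Send, Load, Store}, so the formula does not hold at Done.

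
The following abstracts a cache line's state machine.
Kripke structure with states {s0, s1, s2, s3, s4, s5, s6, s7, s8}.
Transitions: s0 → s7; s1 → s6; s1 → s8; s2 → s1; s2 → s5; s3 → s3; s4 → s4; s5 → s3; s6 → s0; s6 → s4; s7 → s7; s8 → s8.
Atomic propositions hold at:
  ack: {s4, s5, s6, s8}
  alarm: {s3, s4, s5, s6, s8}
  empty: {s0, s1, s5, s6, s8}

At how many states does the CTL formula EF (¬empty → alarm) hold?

Sat(¬empty) = {s2, s3, s4, s7}
Sat(¬empty → alarm) = {s0, s1, s3, s4, s5, s6, s8}
EF (¬empty → alarm): least fixpoint, start Z0 = {s0, s1, s3, s4, s5, s6, s8}, add states with some successor in Z. Z1 = {s0, s1, s2, s3, s4, s5, s6, s8}; fixed.
Sat(EF (¬empty → alarm)) = {s0, s1, s2, s3, s4, s5, s6, s8}
|Sat(EF (¬empty → alarm))| = |{s0, s1, s2, s3, s4, s5, s6, s8}| = 8.

8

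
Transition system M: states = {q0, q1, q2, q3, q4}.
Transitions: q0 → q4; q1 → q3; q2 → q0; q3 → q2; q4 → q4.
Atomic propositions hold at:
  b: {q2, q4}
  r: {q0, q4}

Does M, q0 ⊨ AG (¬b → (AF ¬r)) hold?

No

Sat(¬b) = {q0, q1, q3}
Sat(¬r) = {q1, q2, q3}
AF ¬r: least fixpoint, start Z0 = {q1, q2, q3}, add states with every successor in Z. Already a fixed point.
Sat(AF ¬r) = {q1, q2, q3}
Sat(¬b → (AF ¬r)) = {q1, q2, q3, q4}
AG (¬b → (AF ¬r)): greatest fixpoint, start Z0 = {q1, q2, q3, q4}, keep only states in Sat with every successor in Z. Z1 = {q1, q3, q4}; Z2 = {q1, q4}; Z3 = {q4}; fixed.
Sat(AG (¬b → (AF ¬r))) = {q4}
q0 ∉ Sat(AG (¬b → (AF ¬r))) = {q4}, so the formula does not hold at q0.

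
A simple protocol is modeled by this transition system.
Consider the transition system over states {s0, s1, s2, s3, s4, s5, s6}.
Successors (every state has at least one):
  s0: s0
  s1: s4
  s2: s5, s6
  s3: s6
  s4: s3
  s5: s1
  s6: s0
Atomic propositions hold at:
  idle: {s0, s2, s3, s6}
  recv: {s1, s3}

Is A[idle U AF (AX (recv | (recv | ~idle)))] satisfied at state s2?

No

Sat(~idle) = {s1, s4, s5}
Sat(recv | ~idle) = {s1, s3, s4, s5}
Sat(recv | (recv | ~idle)) = {s1, s3, s4, s5}
Sat(AX (recv | (recv | ~idle))) = {s : every successor in {s1, s3, s4, s5}} = {s1, s4, s5}
AF (AX (recv | (recv | ~idle))): least fixpoint, start Z0 = {s1, s4, s5}, add states with every successor in Z. Already a fixed point.
Sat(AF (AX (recv | (recv | ~idle)))) = {s1, s4, s5}
A[idle U AF (AX (recv | (recv | ~idle)))]: least fixpoint, start Z0 = Sat(AF (AX (recv | (recv | ~idle)))) = {s1, s4, s5}, add states in Sat(idle) with every successor in Z. Already a fixed point.
Sat(A[idle U AF (AX (recv | (recv | ~idle)))]) = {s1, s4, s5}
s2 ∉ Sat(A[idle U AF (AX (recv | (recv | ~idle)))]) = {s1, s4, s5}, so the formula does not hold at s2.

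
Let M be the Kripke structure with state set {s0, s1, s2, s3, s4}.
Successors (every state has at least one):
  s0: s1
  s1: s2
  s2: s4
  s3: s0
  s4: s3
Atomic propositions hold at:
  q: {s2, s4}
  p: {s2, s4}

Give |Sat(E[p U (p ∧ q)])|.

Sat(p ∧ q) = {s2, s4}
E[p U (p ∧ q)]: least fixpoint, start Z0 = Sat((p ∧ q)) = {s2, s4}, add states in Sat(p) with some successor in Z. Already a fixed point.
Sat(E[p U (p ∧ q)]) = {s2, s4}
|Sat(E[p U (p ∧ q)])| = |{s2, s4}| = 2.

2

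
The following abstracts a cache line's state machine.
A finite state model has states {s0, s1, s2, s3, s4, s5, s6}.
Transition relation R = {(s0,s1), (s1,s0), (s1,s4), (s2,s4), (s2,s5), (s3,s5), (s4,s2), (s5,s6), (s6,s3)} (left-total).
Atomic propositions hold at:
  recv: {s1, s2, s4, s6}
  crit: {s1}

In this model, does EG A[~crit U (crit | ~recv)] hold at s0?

Sat(~crit) = {s0, s2, s3, s4, s5, s6}
Sat(~recv) = {s0, s3, s5}
Sat(crit | ~recv) = {s0, s1, s3, s5}
A[~crit U (crit | ~recv)]: least fixpoint, start Z0 = Sat((crit | ~recv)) = {s0, s1, s3, s5}, add states in Sat(~crit) with every successor in Z. Z1 = {s0, s1, s3, s5, s6}; fixed.
Sat(A[~crit U (crit | ~recv)]) = {s0, s1, s3, s5, s6}
EG A[~crit U (crit | ~recv)]: greatest fixpoint, start Z0 = {s0, s1, s3, s5, s6}, keep only states in Sat with some successor in Z. Already a fixed point.
Sat(EG A[~crit U (crit | ~recv)]) = {s0, s1, s3, s5, s6}
s0 ∈ Sat(EG A[~crit U (crit | ~recv)]) = {s0, s1, s3, s5, s6}, so the formula holds at s0.

Yes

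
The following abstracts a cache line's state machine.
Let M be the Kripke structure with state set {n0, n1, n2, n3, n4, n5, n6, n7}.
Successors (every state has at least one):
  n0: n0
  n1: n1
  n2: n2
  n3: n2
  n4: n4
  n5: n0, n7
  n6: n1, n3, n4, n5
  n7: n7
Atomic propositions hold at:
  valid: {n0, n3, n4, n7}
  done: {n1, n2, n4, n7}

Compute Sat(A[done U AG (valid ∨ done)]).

{n0, n1, n2, n3, n4, n7}

Sat(valid ∨ done) = {n0, n1, n2, n3, n4, n7}
AG (valid ∨ done): greatest fixpoint, start Z0 = {n0, n1, n2, n3, n4, n7}, keep only states in Sat with every successor in Z. Already a fixed point.
Sat(AG (valid ∨ done)) = {n0, n1, n2, n3, n4, n7}
A[done U AG (valid ∨ done)]: least fixpoint, start Z0 = Sat(AG (valid ∨ done)) = {n0, n1, n2, n3, n4, n7}, add states in Sat(done) with every successor in Z. Already a fixed point.
Sat(A[done U AG (valid ∨ done)]) = {n0, n1, n2, n3, n4, n7}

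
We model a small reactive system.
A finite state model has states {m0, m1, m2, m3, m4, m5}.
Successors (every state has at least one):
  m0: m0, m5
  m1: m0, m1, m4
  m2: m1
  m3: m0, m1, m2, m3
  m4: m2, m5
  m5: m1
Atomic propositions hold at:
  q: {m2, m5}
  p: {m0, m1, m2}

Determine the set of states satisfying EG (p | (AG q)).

{m0, m1, m2}

AG q: greatest fixpoint, start Z0 = {m2, m5}, keep only states in Sat with every successor in Z. Z1 = ∅; fixed.
Sat(AG q) = ∅
Sat(p | (AG q)) = {m0, m1, m2}
EG (p | (AG q)): greatest fixpoint, start Z0 = {m0, m1, m2}, keep only states in Sat with some successor in Z. Already a fixed point.
Sat(EG (p | (AG q))) = {m0, m1, m2}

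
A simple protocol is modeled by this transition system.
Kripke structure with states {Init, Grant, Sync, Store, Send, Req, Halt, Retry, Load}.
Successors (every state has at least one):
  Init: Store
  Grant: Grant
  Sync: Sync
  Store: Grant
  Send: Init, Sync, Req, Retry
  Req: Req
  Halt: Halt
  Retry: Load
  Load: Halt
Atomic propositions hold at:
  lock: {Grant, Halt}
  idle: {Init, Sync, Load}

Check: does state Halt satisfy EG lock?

Yes

EG lock: greatest fixpoint, start Z0 = {Grant, Halt}, keep only states in Sat with some successor in Z. Already a fixed point.
Sat(EG lock) = {Grant, Halt}
Halt ∈ Sat(EG lock) = {Grant, Halt}, so the formula holds at Halt.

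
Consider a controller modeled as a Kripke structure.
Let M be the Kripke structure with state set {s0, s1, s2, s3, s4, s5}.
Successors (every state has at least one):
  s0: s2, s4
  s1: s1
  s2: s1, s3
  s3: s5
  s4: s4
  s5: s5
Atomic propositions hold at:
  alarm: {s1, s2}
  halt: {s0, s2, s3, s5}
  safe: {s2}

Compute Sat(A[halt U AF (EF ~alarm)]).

{s0, s2, s3, s4, s5}

Sat(~alarm) = {s0, s3, s4, s5}
EF ~alarm: least fixpoint, start Z0 = {s0, s3, s4, s5}, add states with some successor in Z. Z1 = {s0, s2, s3, s4, s5}; fixed.
Sat(EF ~alarm) = {s0, s2, s3, s4, s5}
AF (EF ~alarm): least fixpoint, start Z0 = {s0, s2, s3, s4, s5}, add states with every successor in Z. Already a fixed point.
Sat(AF (EF ~alarm)) = {s0, s2, s3, s4, s5}
A[halt U AF (EF ~alarm)]: least fixpoint, start Z0 = Sat(AF (EF ~alarm)) = {s0, s2, s3, s4, s5}, add states in Sat(halt) with every successor in Z. Already a fixed point.
Sat(A[halt U AF (EF ~alarm)]) = {s0, s2, s3, s4, s5}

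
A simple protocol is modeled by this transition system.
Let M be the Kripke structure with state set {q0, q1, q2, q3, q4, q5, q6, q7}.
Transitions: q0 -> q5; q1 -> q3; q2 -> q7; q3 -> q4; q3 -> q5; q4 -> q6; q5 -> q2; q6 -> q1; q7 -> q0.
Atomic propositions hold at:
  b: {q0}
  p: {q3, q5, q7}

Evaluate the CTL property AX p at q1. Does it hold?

Yes

Sat(AX p) = {s : every successor in {q3, q5, q7}} = {q0, q1, q2}
q1 ∈ Sat(AX p) = {q0, q1, q2}, so the formula holds at q1.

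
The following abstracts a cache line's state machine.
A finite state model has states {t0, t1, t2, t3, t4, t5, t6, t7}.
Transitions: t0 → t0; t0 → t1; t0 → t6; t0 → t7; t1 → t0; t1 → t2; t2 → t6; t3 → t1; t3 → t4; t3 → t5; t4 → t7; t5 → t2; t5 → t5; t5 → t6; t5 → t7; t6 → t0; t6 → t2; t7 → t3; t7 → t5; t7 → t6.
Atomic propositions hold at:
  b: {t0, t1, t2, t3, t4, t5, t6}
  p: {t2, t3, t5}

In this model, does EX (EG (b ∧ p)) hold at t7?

Yes

Sat(b ∧ p) = {t2, t3, t5}
EG (b ∧ p): greatest fixpoint, start Z0 = {t2, t3, t5}, keep only states in Sat with some successor in Z. Z1 = {t3, t5}; fixed.
Sat(EG (b ∧ p)) = {t3, t5}
Sat(EX (EG (b ∧ p))) = {s : some successor in {t3, t5}} = {t3, t5, t7}
t7 ∈ Sat(EX (EG (b ∧ p))) = {t3, t5, t7}, so the formula holds at t7.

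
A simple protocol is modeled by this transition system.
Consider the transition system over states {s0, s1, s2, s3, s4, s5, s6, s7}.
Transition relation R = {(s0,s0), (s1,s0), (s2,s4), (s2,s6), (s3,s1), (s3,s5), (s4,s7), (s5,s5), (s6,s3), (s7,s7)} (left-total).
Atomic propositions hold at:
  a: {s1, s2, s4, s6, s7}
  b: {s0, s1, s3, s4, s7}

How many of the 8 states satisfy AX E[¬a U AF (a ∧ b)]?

Sat(¬a) = {s0, s3, s5}
Sat(a ∧ b) = {s1, s4, s7}
AF (a ∧ b): least fixpoint, start Z0 = {s1, s4, s7}, add states with every successor in Z. Already a fixed point.
Sat(AF (a ∧ b)) = {s1, s4, s7}
E[¬a U AF (a ∧ b)]: least fixpoint, start Z0 = Sat(AF (a ∧ b)) = {s1, s4, s7}, add states in Sat(¬a) with some successor in Z. Z1 = {s1, s3, s4, s7}; fixed.
Sat(E[¬a U AF (a ∧ b)]) = {s1, s3, s4, s7}
Sat(AX E[¬a U AF (a ∧ b)]) = {s : every successor in {s1, s3, s4, s7}} = {s4, s6, s7}
|Sat(AX E[¬a U AF (a ∧ b)])| = |{s4, s6, s7}| = 3.

3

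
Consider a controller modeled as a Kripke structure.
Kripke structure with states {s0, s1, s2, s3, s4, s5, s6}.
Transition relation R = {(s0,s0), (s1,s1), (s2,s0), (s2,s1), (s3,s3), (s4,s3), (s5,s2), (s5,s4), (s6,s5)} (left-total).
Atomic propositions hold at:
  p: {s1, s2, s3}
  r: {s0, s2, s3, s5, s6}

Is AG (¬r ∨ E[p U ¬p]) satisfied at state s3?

Sat(¬r) = {s1, s4}
Sat(¬p) = {s0, s4, s5, s6}
E[p U ¬p]: least fixpoint, start Z0 = Sat(¬p) = {s0, s4, s5, s6}, add states in Sat(p) with some successor in Z. Z1 = {s0, s2, s4, s5, s6}; fixed.
Sat(E[p U ¬p]) = {s0, s2, s4, s5, s6}
Sat(¬r ∨ E[p U ¬p]) = {s0, s1, s2, s4, s5, s6}
AG (¬r ∨ E[p U ¬p]): greatest fixpoint, start Z0 = {s0, s1, s2, s4, s5, s6}, keep only states in Sat with every successor in Z. Z1 = {s0, s1, s2, s5, s6}; Z2 = {s0, s1, s2, s6}; Z3 = {s0, s1, s2}; fixed.
Sat(AG (¬r ∨ E[p U ¬p])) = {s0, s1, s2}
s3 ∉ Sat(AG (¬r ∨ E[p U ¬p])) = {s0, s1, s2}, so the formula does not hold at s3.

No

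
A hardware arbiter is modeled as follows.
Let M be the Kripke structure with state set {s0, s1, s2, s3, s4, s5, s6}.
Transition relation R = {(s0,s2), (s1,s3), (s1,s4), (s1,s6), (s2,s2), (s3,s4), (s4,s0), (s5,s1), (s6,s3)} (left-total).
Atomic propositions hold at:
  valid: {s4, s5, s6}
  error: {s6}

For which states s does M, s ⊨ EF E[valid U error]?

{s1, s5, s6}

E[valid U error]: least fixpoint, start Z0 = Sat(error) = {s6}, add states in Sat(valid) with some successor in Z. Already a fixed point.
Sat(E[valid U error]) = {s6}
EF E[valid U error]: least fixpoint, start Z0 = {s6}, add states with some successor in Z. Z1 = {s1, s6}; Z2 = {s1, s5, s6}; fixed.
Sat(EF E[valid U error]) = {s1, s5, s6}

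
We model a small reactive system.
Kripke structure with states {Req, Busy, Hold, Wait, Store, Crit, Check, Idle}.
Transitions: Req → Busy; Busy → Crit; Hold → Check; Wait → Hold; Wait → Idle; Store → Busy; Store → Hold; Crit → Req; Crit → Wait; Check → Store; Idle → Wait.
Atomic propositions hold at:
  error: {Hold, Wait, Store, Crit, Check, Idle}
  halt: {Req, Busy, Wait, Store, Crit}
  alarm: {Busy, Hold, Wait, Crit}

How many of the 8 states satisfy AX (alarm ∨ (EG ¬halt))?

Sat(¬halt) = {Hold, Check, Idle}
EG ¬halt: greatest fixpoint, start Z0 = {Hold, Check, Idle}, keep only states in Sat with some successor in Z. Z1 = {Hold}; Z2 = ∅; fixed.
Sat(EG ¬halt) = ∅
Sat(alarm ∨ (EG ¬halt)) = {Busy, Hold, Wait, Crit}
Sat(AX (alarm ∨ (EG ¬halt))) = {s : every successor in {Busy, Hold, Wait, Crit}} = {Req, Busy, Store, Idle}
|Sat(AX (alarm ∨ (EG ¬halt)))| = |{Req, Busy, Store, Idle}| = 4.

4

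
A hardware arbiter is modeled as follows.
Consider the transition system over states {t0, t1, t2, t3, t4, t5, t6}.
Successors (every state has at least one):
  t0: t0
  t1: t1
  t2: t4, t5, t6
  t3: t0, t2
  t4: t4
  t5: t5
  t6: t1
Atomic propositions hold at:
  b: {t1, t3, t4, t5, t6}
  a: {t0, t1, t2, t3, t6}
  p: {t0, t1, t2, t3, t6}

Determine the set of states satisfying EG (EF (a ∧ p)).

{t0, t1, t2, t3, t6}

Sat(a ∧ p) = {t0, t1, t2, t3, t6}
EF (a ∧ p): least fixpoint, start Z0 = {t0, t1, t2, t3, t6}, add states with some successor in Z. Already a fixed point.
Sat(EF (a ∧ p)) = {t0, t1, t2, t3, t6}
EG (EF (a ∧ p)): greatest fixpoint, start Z0 = {t0, t1, t2, t3, t6}, keep only states in Sat with some successor in Z. Already a fixed point.
Sat(EG (EF (a ∧ p))) = {t0, t1, t2, t3, t6}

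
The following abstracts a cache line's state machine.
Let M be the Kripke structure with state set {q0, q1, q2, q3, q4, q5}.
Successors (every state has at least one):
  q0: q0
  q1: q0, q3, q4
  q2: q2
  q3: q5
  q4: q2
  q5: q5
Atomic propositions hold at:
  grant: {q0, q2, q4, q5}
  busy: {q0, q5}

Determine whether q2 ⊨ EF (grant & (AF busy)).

No

AF busy: least fixpoint, start Z0 = {q0, q5}, add states with every successor in Z. Z1 = {q0, q3, q5}; fixed.
Sat(AF busy) = {q0, q3, q5}
Sat(grant & (AF busy)) = {q0, q5}
EF (grant & (AF busy)): least fixpoint, start Z0 = {q0, q5}, add states with some successor in Z. Z1 = {q0, q1, q3, q5}; fixed.
Sat(EF (grant & (AF busy))) = {q0, q1, q3, q5}
q2 ∉ Sat(EF (grant & (AF busy))) = {q0, q1, q3, q5}, so the formula does not hold at q2.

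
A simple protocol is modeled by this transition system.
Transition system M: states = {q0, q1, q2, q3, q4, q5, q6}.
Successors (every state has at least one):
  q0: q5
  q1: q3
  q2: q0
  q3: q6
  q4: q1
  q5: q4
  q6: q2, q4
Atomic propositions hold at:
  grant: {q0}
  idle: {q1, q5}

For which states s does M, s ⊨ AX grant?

Sat(AX grant) = {s : every successor in {q0}} = {q2}

{q2}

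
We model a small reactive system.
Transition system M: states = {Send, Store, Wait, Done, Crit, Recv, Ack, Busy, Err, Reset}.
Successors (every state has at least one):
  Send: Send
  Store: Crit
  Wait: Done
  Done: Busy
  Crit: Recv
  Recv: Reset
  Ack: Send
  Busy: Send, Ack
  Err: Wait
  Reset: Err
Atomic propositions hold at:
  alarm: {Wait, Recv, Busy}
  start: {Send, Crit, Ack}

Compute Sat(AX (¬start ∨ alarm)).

Sat(¬start) = {Store, Wait, Done, Recv, Busy, Err, Reset}
Sat(¬start ∨ alarm) = {Store, Wait, Done, Recv, Busy, Err, Reset}
Sat(AX (¬start ∨ alarm)) = {s : every successor in {Store, Wait, Done, Recv, Busy, Err, Reset}} = {Wait, Done, Crit, Recv, Err, Reset}

{Wait, Done, Crit, Recv, Err, Reset}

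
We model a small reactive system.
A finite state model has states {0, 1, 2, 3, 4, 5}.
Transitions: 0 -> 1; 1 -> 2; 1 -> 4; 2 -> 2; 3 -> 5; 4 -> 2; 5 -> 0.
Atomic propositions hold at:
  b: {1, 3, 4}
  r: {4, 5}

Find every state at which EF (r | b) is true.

{0, 1, 3, 4, 5}

Sat(r | b) = {1, 3, 4, 5}
EF (r | b): least fixpoint, start Z0 = {1, 3, 4, 5}, add states with some successor in Z. Z1 = {0, 1, 3, 4, 5}; fixed.
Sat(EF (r | b)) = {0, 1, 3, 4, 5}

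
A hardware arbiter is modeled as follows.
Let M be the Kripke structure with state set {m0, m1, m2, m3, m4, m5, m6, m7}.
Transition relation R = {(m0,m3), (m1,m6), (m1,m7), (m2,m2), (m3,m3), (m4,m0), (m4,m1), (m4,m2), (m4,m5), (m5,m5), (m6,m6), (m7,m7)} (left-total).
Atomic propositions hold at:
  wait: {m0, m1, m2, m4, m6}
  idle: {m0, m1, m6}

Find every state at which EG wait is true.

{m1, m2, m4, m6}

EG wait: greatest fixpoint, start Z0 = {m0, m1, m2, m4, m6}, keep only states in Sat with some successor in Z. Z1 = {m1, m2, m4, m6}; fixed.
Sat(EG wait) = {m1, m2, m4, m6}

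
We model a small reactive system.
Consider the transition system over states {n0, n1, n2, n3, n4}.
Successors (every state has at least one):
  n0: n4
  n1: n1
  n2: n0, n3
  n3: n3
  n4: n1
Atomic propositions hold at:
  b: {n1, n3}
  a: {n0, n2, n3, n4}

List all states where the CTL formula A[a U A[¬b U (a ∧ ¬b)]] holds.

{n0, n2, n4}

Sat(¬b) = {n0, n2, n4}
Sat(a ∧ ¬b) = {n0, n2, n4}
A[¬b U (a ∧ ¬b)]: least fixpoint, start Z0 = Sat((a ∧ ¬b)) = {n0, n2, n4}, add states in Sat(¬b) with every successor in Z. Already a fixed point.
Sat(A[¬b U (a ∧ ¬b)]) = {n0, n2, n4}
A[a U A[¬b U (a ∧ ¬b)]]: least fixpoint, start Z0 = Sat(A[¬b U (a ∧ ¬b)]) = {n0, n2, n4}, add states in Sat(a) with every successor in Z. Already a fixed point.
Sat(A[a U A[¬b U (a ∧ ¬b)]]) = {n0, n2, n4}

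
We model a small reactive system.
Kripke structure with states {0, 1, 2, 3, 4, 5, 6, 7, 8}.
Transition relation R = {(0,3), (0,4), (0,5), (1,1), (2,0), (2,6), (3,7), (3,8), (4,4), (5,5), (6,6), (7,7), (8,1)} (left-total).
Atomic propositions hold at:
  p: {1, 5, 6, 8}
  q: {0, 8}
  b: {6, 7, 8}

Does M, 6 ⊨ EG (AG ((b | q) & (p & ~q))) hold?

Sat(b | q) = {0, 6, 7, 8}
Sat(~q) = {1, 2, 3, 4, 5, 6, 7}
Sat(p & ~q) = {1, 5, 6}
Sat((b | q) & (p & ~q)) = {6}
AG ((b | q) & (p & ~q)): greatest fixpoint, start Z0 = {6}, keep only states in Sat with every successor in Z. Already a fixed point.
Sat(AG ((b | q) & (p & ~q))) = {6}
EG (AG ((b | q) & (p & ~q))): greatest fixpoint, start Z0 = {6}, keep only states in Sat with some successor in Z. Already a fixed point.
Sat(EG (AG ((b | q) & (p & ~q)))) = {6}
6 ∈ Sat(EG (AG ((b | q) & (p & ~q)))) = {6}, so the formula holds at 6.

Yes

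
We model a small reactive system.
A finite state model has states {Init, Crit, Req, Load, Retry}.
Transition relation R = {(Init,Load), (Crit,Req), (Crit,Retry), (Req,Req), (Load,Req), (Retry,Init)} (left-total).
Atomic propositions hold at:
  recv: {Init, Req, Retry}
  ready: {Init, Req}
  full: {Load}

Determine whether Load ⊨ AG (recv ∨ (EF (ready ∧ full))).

No

Sat(ready ∧ full) = ∅
EF (ready ∧ full): least fixpoint, start Z0 = ∅, add states with some successor in Z. Already a fixed point.
Sat(EF (ready ∧ full)) = ∅
Sat(recv ∨ (EF (ready ∧ full))) = {Init, Req, Retry}
AG (recv ∨ (EF (ready ∧ full))): greatest fixpoint, start Z0 = {Init, Req, Retry}, keep only states in Sat with every successor in Z. Z1 = {Req, Retry}; Z2 = {Req}; fixed.
Sat(AG (recv ∨ (EF (ready ∧ full)))) = {Req}
Load ∉ Sat(AG (recv ∨ (EF (ready ∧ full)))) = {Req}, so the formula does not hold at Load.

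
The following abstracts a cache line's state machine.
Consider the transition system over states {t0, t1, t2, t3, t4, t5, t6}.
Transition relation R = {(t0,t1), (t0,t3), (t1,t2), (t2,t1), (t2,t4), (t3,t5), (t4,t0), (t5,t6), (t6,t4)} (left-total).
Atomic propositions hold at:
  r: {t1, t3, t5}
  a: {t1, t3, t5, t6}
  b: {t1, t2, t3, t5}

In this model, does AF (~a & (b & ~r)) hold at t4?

No

Sat(~a) = {t0, t2, t4}
Sat(~r) = {t0, t2, t4, t6}
Sat(b & ~r) = {t2}
Sat(~a & (b & ~r)) = {t2}
AF (~a & (b & ~r)): least fixpoint, start Z0 = {t2}, add states with every successor in Z. Z1 = {t1, t2}; fixed.
Sat(AF (~a & (b & ~r))) = {t1, t2}
t4 ∉ Sat(AF (~a & (b & ~r))) = {t1, t2}, so the formula does not hold at t4.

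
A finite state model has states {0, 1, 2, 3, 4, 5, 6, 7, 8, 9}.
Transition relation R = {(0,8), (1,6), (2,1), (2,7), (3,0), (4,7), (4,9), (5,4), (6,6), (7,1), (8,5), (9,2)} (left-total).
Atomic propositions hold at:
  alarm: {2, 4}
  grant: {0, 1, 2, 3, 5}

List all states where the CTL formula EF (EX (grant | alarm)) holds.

{0, 2, 3, 4, 5, 7, 8, 9}

Sat(grant | alarm) = {0, 1, 2, 3, 4, 5}
Sat(EX (grant | alarm)) = {s : some successor in {0, 1, 2, 3, 4, 5}} = {2, 3, 5, 7, 8, 9}
EF (EX (grant | alarm)): least fixpoint, start Z0 = {2, 3, 5, 7, 8, 9}, add states with some successor in Z. Z1 = {0, 2, 3, 4, 5, 7, 8, 9}; fixed.
Sat(EF (EX (grant | alarm))) = {0, 2, 3, 4, 5, 7, 8, 9}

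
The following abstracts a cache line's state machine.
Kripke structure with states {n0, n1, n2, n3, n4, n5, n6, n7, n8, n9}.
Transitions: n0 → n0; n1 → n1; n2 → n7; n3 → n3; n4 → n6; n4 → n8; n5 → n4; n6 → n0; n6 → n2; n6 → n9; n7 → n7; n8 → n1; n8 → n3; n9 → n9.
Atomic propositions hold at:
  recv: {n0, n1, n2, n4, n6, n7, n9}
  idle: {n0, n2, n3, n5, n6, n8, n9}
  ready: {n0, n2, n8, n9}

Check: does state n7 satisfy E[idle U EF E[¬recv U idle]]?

No

Sat(¬recv) = {n3, n5, n8}
E[¬recv U idle]: least fixpoint, start Z0 = Sat(idle) = {n0, n2, n3, n5, n6, n8, n9}, add states in Sat(¬recv) with some successor in Z. Already a fixed point.
Sat(E[¬recv U idle]) = {n0, n2, n3, n5, n6, n8, n9}
EF E[¬recv U idle]: least fixpoint, start Z0 = {n0, n2, n3, n5, n6, n8, n9}, add states with some successor in Z. Z1 = {n0, n2, n3, n4, n5, n6, n8, n9}; fixed.
Sat(EF E[¬recv U idle]) = {n0, n2, n3, n4, n5, n6, n8, n9}
E[idle U EF E[¬recv U idle]]: least fixpoint, start Z0 = Sat(EF E[¬recv U idle]) = {n0, n2, n3, n4, n5, n6, n8, n9}, add states in Sat(idle) with some successor in Z. Already a fixed point.
Sat(E[idle U EF E[¬recv U idle]]) = {n0, n2, n3, n4, n5, n6, n8, n9}
n7 ∉ Sat(E[idle U EF E[¬recv U idle]]) = {n0, n2, n3, n4, n5, n6, n8, n9}, so the formula does not hold at n7.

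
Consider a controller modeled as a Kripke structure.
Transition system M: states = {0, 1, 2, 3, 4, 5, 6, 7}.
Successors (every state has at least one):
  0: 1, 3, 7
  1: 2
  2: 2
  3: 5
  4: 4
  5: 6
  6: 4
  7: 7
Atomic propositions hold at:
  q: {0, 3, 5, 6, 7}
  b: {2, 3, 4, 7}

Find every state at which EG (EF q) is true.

{0, 7}

EF q: least fixpoint, start Z0 = {0, 3, 5, 6, 7}, add states with some successor in Z. Already a fixed point.
Sat(EF q) = {0, 3, 5, 6, 7}
EG (EF q): greatest fixpoint, start Z0 = {0, 3, 5, 6, 7}, keep only states in Sat with some successor in Z. Z1 = {0, 3, 5, 7}; Z2 = {0, 3, 7}; Z3 = {0, 7}; fixed.
Sat(EG (EF q)) = {0, 7}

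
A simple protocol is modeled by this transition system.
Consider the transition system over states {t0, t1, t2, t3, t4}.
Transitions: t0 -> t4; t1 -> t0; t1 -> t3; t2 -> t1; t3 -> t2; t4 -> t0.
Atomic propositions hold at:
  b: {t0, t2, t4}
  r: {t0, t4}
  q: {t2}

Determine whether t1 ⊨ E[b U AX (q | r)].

Sat(q | r) = {t0, t2, t4}
Sat(AX (q | r)) = {s : every successor in {t0, t2, t4}} = {t0, t3, t4}
E[b U AX (q | r)]: least fixpoint, start Z0 = Sat(AX (q | r)) = {t0, t3, t4}, add states in Sat(b) with some successor in Z. Already a fixed point.
Sat(E[b U AX (q | r)]) = {t0, t3, t4}
t1 ∉ Sat(E[b U AX (q | r)]) = {t0, t3, t4}, so the formula does not hold at t1.

No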